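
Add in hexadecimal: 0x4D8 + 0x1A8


Align and add column by column (LSB to MSB, each column mod 16 with carry):
  04D8
+ 01A8
  ----
  col 0: 8(8) + 8(8) + 0 (carry in) = 16 → 0(0), carry out 1
  col 1: D(13) + A(10) + 1 (carry in) = 24 → 8(8), carry out 1
  col 2: 4(4) + 1(1) + 1 (carry in) = 6 → 6(6), carry out 0
  col 3: 0(0) + 0(0) + 0 (carry in) = 0 → 0(0), carry out 0
Reading digits MSB→LSB: 0680
Strip leading zeros: 680
= 0x680


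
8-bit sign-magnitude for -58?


Sign bit: 1 (negative)
Magnitude: 58 = 0111010
= 10111010


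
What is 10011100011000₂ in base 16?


Group into 4-bit nibbles: 0010011100011000
  0010 = 2
  0111 = 7
  0001 = 1
  1000 = 8
= 0x2718


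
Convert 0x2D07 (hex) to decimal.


Positional values:
Position 0: 7 × 16^0 = 7 × 1 = 7
Position 1: 0 × 16^1 = 0 × 16 = 0
Position 2: D × 16^2 = 13 × 256 = 3328
Position 3: 2 × 16^3 = 2 × 4096 = 8192
Sum = 7 + 0 + 3328 + 8192
= 11527


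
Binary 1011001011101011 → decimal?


Positional values:
Bit 0: 1 × 2^0 = 1
Bit 1: 1 × 2^1 = 2
Bit 3: 1 × 2^3 = 8
Bit 5: 1 × 2^5 = 32
Bit 6: 1 × 2^6 = 64
Bit 7: 1 × 2^7 = 128
Bit 9: 1 × 2^9 = 512
Bit 12: 1 × 2^12 = 4096
Bit 13: 1 × 2^13 = 8192
Bit 15: 1 × 2^15 = 32768
Sum = 1 + 2 + 8 + 32 + 64 + 128 + 512 + 4096 + 8192 + 32768
= 45803


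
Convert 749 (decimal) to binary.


Divide by 2 repeatedly:
749 ÷ 2 = 374 remainder 1
374 ÷ 2 = 187 remainder 0
187 ÷ 2 = 93 remainder 1
93 ÷ 2 = 46 remainder 1
46 ÷ 2 = 23 remainder 0
23 ÷ 2 = 11 remainder 1
11 ÷ 2 = 5 remainder 1
5 ÷ 2 = 2 remainder 1
2 ÷ 2 = 1 remainder 0
1 ÷ 2 = 0 remainder 1
Reading remainders bottom-up:
= 1011101101


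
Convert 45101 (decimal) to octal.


Divide by 8 repeatedly:
45101 ÷ 8 = 5637 remainder 5
5637 ÷ 8 = 704 remainder 5
704 ÷ 8 = 88 remainder 0
88 ÷ 8 = 11 remainder 0
11 ÷ 8 = 1 remainder 3
1 ÷ 8 = 0 remainder 1
Reading remainders bottom-up:
= 0o130055


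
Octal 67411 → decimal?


Positional values:
Position 0: 1 × 8^0 = 1
Position 1: 1 × 8^1 = 8
Position 2: 4 × 8^2 = 256
Position 3: 7 × 8^3 = 3584
Position 4: 6 × 8^4 = 24576
Sum = 1 + 8 + 256 + 3584 + 24576
= 28425


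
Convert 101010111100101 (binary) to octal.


Group into 3-bit groups: 101010111100101
  101 = 5
  010 = 2
  111 = 7
  100 = 4
  101 = 5
= 0o52745


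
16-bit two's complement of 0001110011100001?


Original: 0001110011100001
Step 1 - Invert all bits: 1110001100011110
Step 2 - Add 1: 1110001100011110 + 1
= 1110001100011111 (represents -7393)


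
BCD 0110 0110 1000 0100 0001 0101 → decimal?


Each 4-bit group → digit:
  0110 → 6
  0110 → 6
  1000 → 8
  0100 → 4
  0001 → 1
  0101 → 5
= 668415


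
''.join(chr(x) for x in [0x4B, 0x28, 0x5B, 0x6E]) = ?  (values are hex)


Codes (hex): 0x4B 0x28 0x5B 0x6E
Per-code ASCII lookup:
  0x4B = 75  (range 65-90: uppercase, 75 - 65 = 10) → 'K'
  0x28 = 40  (special character) → '('
  0x5B = 91  (special character) → '['
  0x6E = 110  (range 97-122: lowercase, 110 - 97 = 13) → 'n'
= 'K([n'


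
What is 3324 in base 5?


Divide by 5 repeatedly:
3324 ÷ 5 = 664 remainder 4
664 ÷ 5 = 132 remainder 4
132 ÷ 5 = 26 remainder 2
26 ÷ 5 = 5 remainder 1
5 ÷ 5 = 1 remainder 0
1 ÷ 5 = 0 remainder 1
Reading remainders bottom-up:
= 101244


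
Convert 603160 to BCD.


Each digit → 4-bit binary:
  6 → 0110
  0 → 0000
  3 → 0011
  1 → 0001
  6 → 0110
  0 → 0000
= 0110 0000 0011 0001 0110 0000


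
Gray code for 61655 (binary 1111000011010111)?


Binary: 1111000011010111
Gray code: G = B XOR (B >> 1)
B >> 1 = 0111100001101011
1111000011010111 XOR 0111100001101011:
  1 XOR 0 = 1
  1 XOR 1 = 0
  1 XOR 1 = 0
  1 XOR 1 = 0
  0 XOR 1 = 1
  0 XOR 0 = 0
  0 XOR 0 = 0
  0 XOR 0 = 0
  1 XOR 0 = 1
  1 XOR 1 = 0
  0 XOR 1 = 1
  1 XOR 0 = 1
  0 XOR 1 = 1
  1 XOR 0 = 1
  1 XOR 1 = 0
  1 XOR 1 = 0
= 1000100010111100


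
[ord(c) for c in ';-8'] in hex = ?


String: ';-8'  (3 characters)
Per-character ASCII lookup:
  ';': special character: ';' = 59 → 0x3B
  '-': special character: '-' = 45 → 0x2D
  '8': digits start at 48: '8' = 48 + 8 = 56 → 0x38
= 0x3B 0x2D 0x38


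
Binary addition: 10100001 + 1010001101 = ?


Align and add column by column (LSB to MSB, carry propagating):
  00010100001
+ 01010001101
  -----------
  col 0: 1 + 1 + 0 (carry in) = 2 → bit 0, carry out 1
  col 1: 0 + 0 + 1 (carry in) = 1 → bit 1, carry out 0
  col 2: 0 + 1 + 0 (carry in) = 1 → bit 1, carry out 0
  col 3: 0 + 1 + 0 (carry in) = 1 → bit 1, carry out 0
  col 4: 0 + 0 + 0 (carry in) = 0 → bit 0, carry out 0
  col 5: 1 + 0 + 0 (carry in) = 1 → bit 1, carry out 0
  col 6: 0 + 0 + 0 (carry in) = 0 → bit 0, carry out 0
  col 7: 1 + 1 + 0 (carry in) = 2 → bit 0, carry out 1
  col 8: 0 + 0 + 1 (carry in) = 1 → bit 1, carry out 0
  col 9: 0 + 1 + 0 (carry in) = 1 → bit 1, carry out 0
  col 10: 0 + 0 + 0 (carry in) = 0 → bit 0, carry out 0
Reading bits MSB→LSB: 01100101110
Strip leading zeros: 1100101110
= 1100101110


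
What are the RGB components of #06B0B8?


Hex: #06B0B8
R = 06₁₆ = 6
G = B0₁₆ = 176
B = B8₁₆ = 184
= RGB(6, 176, 184)


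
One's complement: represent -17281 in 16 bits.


Original: 0100001110000001
Invert all bits:
  bit 0: 0 → 1
  bit 1: 1 → 0
  bit 2: 0 → 1
  bit 3: 0 → 1
  bit 4: 0 → 1
  bit 5: 0 → 1
  bit 6: 1 → 0
  bit 7: 1 → 0
  bit 8: 1 → 0
  bit 9: 0 → 1
  bit 10: 0 → 1
  bit 11: 0 → 1
  bit 12: 0 → 1
  bit 13: 0 → 1
  bit 14: 0 → 1
  bit 15: 1 → 0
= 1011110001111110


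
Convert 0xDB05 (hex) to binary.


Each hex digit → 4 binary bits:
  D = 1101
  B = 1011
  0 = 0000
  5 = 0101
Concatenate: 1101 1011 0000 0101
= 1101101100000101


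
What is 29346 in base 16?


Divide by 16 repeatedly:
29346 ÷ 16 = 1834 remainder 2 (2)
1834 ÷ 16 = 114 remainder 10 (A)
114 ÷ 16 = 7 remainder 2 (2)
7 ÷ 16 = 0 remainder 7 (7)
Reading remainders bottom-up:
= 0x72A2


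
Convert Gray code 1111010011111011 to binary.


Gray code: 1111010011111011
MSB stays the same: 1
Each subsequent bit = prev_binary XOR current_gray:
  B[1] = 1 XOR 1 = 0
  B[2] = 0 XOR 1 = 1
  B[3] = 1 XOR 1 = 0
  B[4] = 0 XOR 0 = 0
  B[5] = 0 XOR 1 = 1
  B[6] = 1 XOR 0 = 1
  B[7] = 1 XOR 0 = 1
  B[8] = 1 XOR 1 = 0
  B[9] = 0 XOR 1 = 1
  B[10] = 1 XOR 1 = 0
  B[11] = 0 XOR 1 = 1
  B[12] = 1 XOR 1 = 0
  B[13] = 0 XOR 0 = 0
  B[14] = 0 XOR 1 = 1
  B[15] = 1 XOR 1 = 0
= 1010011101010010 (42834 decimal)


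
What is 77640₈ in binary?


Each octal digit → 3 binary bits:
  7 = 111
  7 = 111
  6 = 110
  4 = 100
  0 = 000
Concatenate: 111 111 110 100 000
= 111111110100000


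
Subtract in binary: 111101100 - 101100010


Align and subtract column by column (LSB to MSB, borrowing when needed):
  111101100
- 101100010
  ---------
  col 0: (0 - 0 borrow-in) - 0 → 0 - 0 = 0, borrow out 0
  col 1: (0 - 0 borrow-in) - 1 → borrow from next column: (0+2) - 1 = 1, borrow out 1
  col 2: (1 - 1 borrow-in) - 0 → 0 - 0 = 0, borrow out 0
  col 3: (1 - 0 borrow-in) - 0 → 1 - 0 = 1, borrow out 0
  col 4: (0 - 0 borrow-in) - 0 → 0 - 0 = 0, borrow out 0
  col 5: (1 - 0 borrow-in) - 1 → 1 - 1 = 0, borrow out 0
  col 6: (1 - 0 borrow-in) - 1 → 1 - 1 = 0, borrow out 0
  col 7: (1 - 0 borrow-in) - 0 → 1 - 0 = 1, borrow out 0
  col 8: (1 - 0 borrow-in) - 1 → 1 - 1 = 0, borrow out 0
Reading bits MSB→LSB: 010001010
Strip leading zeros: 10001010
= 10001010


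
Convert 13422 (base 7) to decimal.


Positional values (base 7):
  2 × 7^0 = 2 × 1 = 2
  2 × 7^1 = 2 × 7 = 14
  4 × 7^2 = 4 × 49 = 196
  3 × 7^3 = 3 × 343 = 1029
  1 × 7^4 = 1 × 2401 = 2401
Sum = 2 + 14 + 196 + 1029 + 2401
= 3642


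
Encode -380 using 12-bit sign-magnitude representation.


Sign bit: 1 (negative)
Magnitude: 380 = 00101111100
= 100101111100


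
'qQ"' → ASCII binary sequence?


String: 'qQ"'  (3 characters)
Per-character ASCII lookup:
  'q': lowercase starts at 97: 'q' = 97 + 16 = 113 → 1110001
  'Q': uppercase starts at 65: 'Q' = 65 + 16 = 81 → 1010001
  '"': special character: '"' = 34 → 100010
= 1110001 1010001 100010


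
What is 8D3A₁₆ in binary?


Each hex digit → 4 binary bits:
  8 = 1000
  D = 1101
  3 = 0011
  A = 1010
Concatenate: 1000 1101 0011 1010
= 1000110100111010


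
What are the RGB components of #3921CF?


Hex: #3921CF
R = 39₁₆ = 57
G = 21₁₆ = 33
B = CF₁₆ = 207
= RGB(57, 33, 207)


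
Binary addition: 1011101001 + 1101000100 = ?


Align and add column by column (LSB to MSB, carry propagating):
  01011101001
+ 01101000100
  -----------
  col 0: 1 + 0 + 0 (carry in) = 1 → bit 1, carry out 0
  col 1: 0 + 0 + 0 (carry in) = 0 → bit 0, carry out 0
  col 2: 0 + 1 + 0 (carry in) = 1 → bit 1, carry out 0
  col 3: 1 + 0 + 0 (carry in) = 1 → bit 1, carry out 0
  col 4: 0 + 0 + 0 (carry in) = 0 → bit 0, carry out 0
  col 5: 1 + 0 + 0 (carry in) = 1 → bit 1, carry out 0
  col 6: 1 + 1 + 0 (carry in) = 2 → bit 0, carry out 1
  col 7: 1 + 0 + 1 (carry in) = 2 → bit 0, carry out 1
  col 8: 0 + 1 + 1 (carry in) = 2 → bit 0, carry out 1
  col 9: 1 + 1 + 1 (carry in) = 3 → bit 1, carry out 1
  col 10: 0 + 0 + 1 (carry in) = 1 → bit 1, carry out 0
Reading bits MSB→LSB: 11000101101
Strip leading zeros: 11000101101
= 11000101101


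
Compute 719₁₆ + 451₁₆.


Align and add column by column (LSB to MSB, each column mod 16 with carry):
  0719
+ 0451
  ----
  col 0: 9(9) + 1(1) + 0 (carry in) = 10 → A(10), carry out 0
  col 1: 1(1) + 5(5) + 0 (carry in) = 6 → 6(6), carry out 0
  col 2: 7(7) + 4(4) + 0 (carry in) = 11 → B(11), carry out 0
  col 3: 0(0) + 0(0) + 0 (carry in) = 0 → 0(0), carry out 0
Reading digits MSB→LSB: 0B6A
Strip leading zeros: B6A
= 0xB6A


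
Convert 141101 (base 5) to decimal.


Positional values (base 5):
  1 × 5^0 = 1 × 1 = 1
  0 × 5^1 = 0 × 5 = 0
  1 × 5^2 = 1 × 25 = 25
  1 × 5^3 = 1 × 125 = 125
  4 × 5^4 = 4 × 625 = 2500
  1 × 5^5 = 1 × 3125 = 3125
Sum = 1 + 0 + 25 + 125 + 2500 + 3125
= 5776


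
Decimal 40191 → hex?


Divide by 16 repeatedly:
40191 ÷ 16 = 2511 remainder 15 (F)
2511 ÷ 16 = 156 remainder 15 (F)
156 ÷ 16 = 9 remainder 12 (C)
9 ÷ 16 = 0 remainder 9 (9)
Reading remainders bottom-up:
= 0x9CFF


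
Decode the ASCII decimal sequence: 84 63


Codes (decimal): 84 63
Per-code ASCII lookup:
  84  (range 65-90: uppercase, 84 - 65 = 19) → 'T'
  63  (special character) → '?'
= 'T?'


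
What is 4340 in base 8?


Divide by 8 repeatedly:
4340 ÷ 8 = 542 remainder 4
542 ÷ 8 = 67 remainder 6
67 ÷ 8 = 8 remainder 3
8 ÷ 8 = 1 remainder 0
1 ÷ 8 = 0 remainder 1
Reading remainders bottom-up:
= 0o10364


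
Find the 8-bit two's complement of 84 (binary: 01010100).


Original: 01010100
Step 1 - Invert all bits: 10101011
Step 2 - Add 1: 10101011 + 1
= 10101100 (represents -84)


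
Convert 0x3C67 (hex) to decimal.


Positional values:
Position 0: 7 × 16^0 = 7 × 1 = 7
Position 1: 6 × 16^1 = 6 × 16 = 96
Position 2: C × 16^2 = 12 × 256 = 3072
Position 3: 3 × 16^3 = 3 × 4096 = 12288
Sum = 7 + 96 + 3072 + 12288
= 15463


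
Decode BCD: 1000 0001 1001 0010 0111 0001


Each 4-bit group → digit:
  1000 → 8
  0001 → 1
  1001 → 9
  0010 → 2
  0111 → 7
  0001 → 1
= 819271


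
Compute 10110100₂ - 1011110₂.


Align and subtract column by column (LSB to MSB, borrowing when needed):
  10110100
- 01011110
  --------
  col 0: (0 - 0 borrow-in) - 0 → 0 - 0 = 0, borrow out 0
  col 1: (0 - 0 borrow-in) - 1 → borrow from next column: (0+2) - 1 = 1, borrow out 1
  col 2: (1 - 1 borrow-in) - 1 → borrow from next column: (0+2) - 1 = 1, borrow out 1
  col 3: (0 - 1 borrow-in) - 1 → borrow from next column: (-1+2) - 1 = 0, borrow out 1
  col 4: (1 - 1 borrow-in) - 1 → borrow from next column: (0+2) - 1 = 1, borrow out 1
  col 5: (1 - 1 borrow-in) - 0 → 0 - 0 = 0, borrow out 0
  col 6: (0 - 0 borrow-in) - 1 → borrow from next column: (0+2) - 1 = 1, borrow out 1
  col 7: (1 - 1 borrow-in) - 0 → 0 - 0 = 0, borrow out 0
Reading bits MSB→LSB: 01010110
Strip leading zeros: 1010110
= 1010110


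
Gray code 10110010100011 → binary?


Gray code: 10110010100011
MSB stays the same: 1
Each subsequent bit = prev_binary XOR current_gray:
  B[1] = 1 XOR 0 = 1
  B[2] = 1 XOR 1 = 0
  B[3] = 0 XOR 1 = 1
  B[4] = 1 XOR 0 = 1
  B[5] = 1 XOR 0 = 1
  B[6] = 1 XOR 1 = 0
  B[7] = 0 XOR 0 = 0
  B[8] = 0 XOR 1 = 1
  B[9] = 1 XOR 0 = 1
  B[10] = 1 XOR 0 = 1
  B[11] = 1 XOR 0 = 1
  B[12] = 1 XOR 1 = 0
  B[13] = 0 XOR 1 = 1
= 11011100111101 (14141 decimal)


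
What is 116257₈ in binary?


Each octal digit → 3 binary bits:
  1 = 001
  1 = 001
  6 = 110
  2 = 010
  5 = 101
  7 = 111
Concatenate: 001 001 110 010 101 111
= 001001110010101111


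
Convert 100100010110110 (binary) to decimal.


Positional values:
Bit 1: 1 × 2^1 = 2
Bit 2: 1 × 2^2 = 4
Bit 4: 1 × 2^4 = 16
Bit 5: 1 × 2^5 = 32
Bit 7: 1 × 2^7 = 128
Bit 11: 1 × 2^11 = 2048
Bit 14: 1 × 2^14 = 16384
Sum = 2 + 4 + 16 + 32 + 128 + 2048 + 16384
= 18614


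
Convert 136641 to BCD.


Each digit → 4-bit binary:
  1 → 0001
  3 → 0011
  6 → 0110
  6 → 0110
  4 → 0100
  1 → 0001
= 0001 0011 0110 0110 0100 0001


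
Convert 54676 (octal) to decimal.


Positional values:
Position 0: 6 × 8^0 = 6
Position 1: 7 × 8^1 = 56
Position 2: 6 × 8^2 = 384
Position 3: 4 × 8^3 = 2048
Position 4: 5 × 8^4 = 20480
Sum = 6 + 56 + 384 + 2048 + 20480
= 22974


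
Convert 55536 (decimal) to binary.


Divide by 2 repeatedly:
55536 ÷ 2 = 27768 remainder 0
27768 ÷ 2 = 13884 remainder 0
13884 ÷ 2 = 6942 remainder 0
6942 ÷ 2 = 3471 remainder 0
3471 ÷ 2 = 1735 remainder 1
1735 ÷ 2 = 867 remainder 1
867 ÷ 2 = 433 remainder 1
433 ÷ 2 = 216 remainder 1
216 ÷ 2 = 108 remainder 0
108 ÷ 2 = 54 remainder 0
54 ÷ 2 = 27 remainder 0
27 ÷ 2 = 13 remainder 1
13 ÷ 2 = 6 remainder 1
6 ÷ 2 = 3 remainder 0
3 ÷ 2 = 1 remainder 1
1 ÷ 2 = 0 remainder 1
Reading remainders bottom-up:
= 1101100011110000


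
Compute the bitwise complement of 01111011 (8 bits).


Original: 01111011
Invert all bits:
  bit 0: 0 → 1
  bit 1: 1 → 0
  bit 2: 1 → 0
  bit 3: 1 → 0
  bit 4: 1 → 0
  bit 5: 0 → 1
  bit 6: 1 → 0
  bit 7: 1 → 0
= 10000100


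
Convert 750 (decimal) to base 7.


Divide by 7 repeatedly:
750 ÷ 7 = 107 remainder 1
107 ÷ 7 = 15 remainder 2
15 ÷ 7 = 2 remainder 1
2 ÷ 7 = 0 remainder 2
Reading remainders bottom-up:
= 2121


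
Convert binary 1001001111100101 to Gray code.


Binary: 1001001111100101
Gray code: G = B XOR (B >> 1)
B >> 1 = 0100100111110010
1001001111100101 XOR 0100100111110010:
  1 XOR 0 = 1
  0 XOR 1 = 1
  0 XOR 0 = 0
  1 XOR 0 = 1
  0 XOR 1 = 1
  0 XOR 0 = 0
  1 XOR 0 = 1
  1 XOR 1 = 0
  1 XOR 1 = 0
  1 XOR 1 = 0
  1 XOR 1 = 0
  0 XOR 1 = 1
  0 XOR 0 = 0
  1 XOR 0 = 1
  0 XOR 1 = 1
  1 XOR 0 = 1
= 1101101000010111


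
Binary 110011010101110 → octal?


Group into 3-bit groups: 110011010101110
  110 = 6
  011 = 3
  010 = 2
  101 = 5
  110 = 6
= 0o63256


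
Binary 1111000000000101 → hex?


Group into 4-bit nibbles: 1111000000000101
  1111 = F
  0000 = 0
  0000 = 0
  0101 = 5
= 0xF005


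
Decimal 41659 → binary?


Divide by 2 repeatedly:
41659 ÷ 2 = 20829 remainder 1
20829 ÷ 2 = 10414 remainder 1
10414 ÷ 2 = 5207 remainder 0
5207 ÷ 2 = 2603 remainder 1
2603 ÷ 2 = 1301 remainder 1
1301 ÷ 2 = 650 remainder 1
650 ÷ 2 = 325 remainder 0
325 ÷ 2 = 162 remainder 1
162 ÷ 2 = 81 remainder 0
81 ÷ 2 = 40 remainder 1
40 ÷ 2 = 20 remainder 0
20 ÷ 2 = 10 remainder 0
10 ÷ 2 = 5 remainder 0
5 ÷ 2 = 2 remainder 1
2 ÷ 2 = 1 remainder 0
1 ÷ 2 = 0 remainder 1
Reading remainders bottom-up:
= 1010001010111011


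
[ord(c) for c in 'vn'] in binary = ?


String: 'vn'  (2 characters)
Per-character ASCII lookup:
  'v': lowercase starts at 97: 'v' = 97 + 21 = 118 → 1110110
  'n': lowercase starts at 97: 'n' = 97 + 13 = 110 → 1101110
= 1110110 1101110


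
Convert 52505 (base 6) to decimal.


Positional values (base 6):
  5 × 6^0 = 5 × 1 = 5
  0 × 6^1 = 0 × 6 = 0
  5 × 6^2 = 5 × 36 = 180
  2 × 6^3 = 2 × 216 = 432
  5 × 6^4 = 5 × 1296 = 6480
Sum = 5 + 0 + 180 + 432 + 6480
= 7097


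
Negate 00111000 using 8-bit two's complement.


Original: 00111000
Step 1 - Invert all bits: 11000111
Step 2 - Add 1: 11000111 + 1
= 11001000 (represents -56)


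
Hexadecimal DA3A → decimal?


Positional values:
Position 0: A × 16^0 = 10 × 1 = 10
Position 1: 3 × 16^1 = 3 × 16 = 48
Position 2: A × 16^2 = 10 × 256 = 2560
Position 3: D × 16^3 = 13 × 4096 = 53248
Sum = 10 + 48 + 2560 + 53248
= 55866


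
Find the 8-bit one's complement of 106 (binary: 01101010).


Original: 01101010
Invert all bits:
  bit 0: 0 → 1
  bit 1: 1 → 0
  bit 2: 1 → 0
  bit 3: 0 → 1
  bit 4: 1 → 0
  bit 5: 0 → 1
  bit 6: 1 → 0
  bit 7: 0 → 1
= 10010101


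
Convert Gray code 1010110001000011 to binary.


Gray code: 1010110001000011
MSB stays the same: 1
Each subsequent bit = prev_binary XOR current_gray:
  B[1] = 1 XOR 0 = 1
  B[2] = 1 XOR 1 = 0
  B[3] = 0 XOR 0 = 0
  B[4] = 0 XOR 1 = 1
  B[5] = 1 XOR 1 = 0
  B[6] = 0 XOR 0 = 0
  B[7] = 0 XOR 0 = 0
  B[8] = 0 XOR 0 = 0
  B[9] = 0 XOR 1 = 1
  B[10] = 1 XOR 0 = 1
  B[11] = 1 XOR 0 = 1
  B[12] = 1 XOR 0 = 1
  B[13] = 1 XOR 0 = 1
  B[14] = 1 XOR 1 = 0
  B[15] = 0 XOR 1 = 1
= 1100100001111101 (51325 decimal)


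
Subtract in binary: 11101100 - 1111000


Align and subtract column by column (LSB to MSB, borrowing when needed):
  11101100
- 01111000
  --------
  col 0: (0 - 0 borrow-in) - 0 → 0 - 0 = 0, borrow out 0
  col 1: (0 - 0 borrow-in) - 0 → 0 - 0 = 0, borrow out 0
  col 2: (1 - 0 borrow-in) - 0 → 1 - 0 = 1, borrow out 0
  col 3: (1 - 0 borrow-in) - 1 → 1 - 1 = 0, borrow out 0
  col 4: (0 - 0 borrow-in) - 1 → borrow from next column: (0+2) - 1 = 1, borrow out 1
  col 5: (1 - 1 borrow-in) - 1 → borrow from next column: (0+2) - 1 = 1, borrow out 1
  col 6: (1 - 1 borrow-in) - 1 → borrow from next column: (0+2) - 1 = 1, borrow out 1
  col 7: (1 - 1 borrow-in) - 0 → 0 - 0 = 0, borrow out 0
Reading bits MSB→LSB: 01110100
Strip leading zeros: 1110100
= 1110100


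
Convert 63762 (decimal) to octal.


Divide by 8 repeatedly:
63762 ÷ 8 = 7970 remainder 2
7970 ÷ 8 = 996 remainder 2
996 ÷ 8 = 124 remainder 4
124 ÷ 8 = 15 remainder 4
15 ÷ 8 = 1 remainder 7
1 ÷ 8 = 0 remainder 1
Reading remainders bottom-up:
= 0o174422


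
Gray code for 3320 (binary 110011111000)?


Binary: 110011111000
Gray code: G = B XOR (B >> 1)
B >> 1 = 011001111100
110011111000 XOR 011001111100:
  1 XOR 0 = 1
  1 XOR 1 = 0
  0 XOR 1 = 1
  0 XOR 0 = 0
  1 XOR 0 = 1
  1 XOR 1 = 0
  1 XOR 1 = 0
  1 XOR 1 = 0
  1 XOR 1 = 0
  0 XOR 1 = 1
  0 XOR 0 = 0
  0 XOR 0 = 0
= 101010000100


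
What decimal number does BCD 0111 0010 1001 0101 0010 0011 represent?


Each 4-bit group → digit:
  0111 → 7
  0010 → 2
  1001 → 9
  0101 → 5
  0010 → 2
  0011 → 3
= 729523


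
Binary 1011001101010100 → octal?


Group into 3-bit groups: 001011001101010100
  001 = 1
  011 = 3
  001 = 1
  101 = 5
  010 = 2
  100 = 4
= 0o131524


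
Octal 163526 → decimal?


Positional values:
Position 0: 6 × 8^0 = 6
Position 1: 2 × 8^1 = 16
Position 2: 5 × 8^2 = 320
Position 3: 3 × 8^3 = 1536
Position 4: 6 × 8^4 = 24576
Position 5: 1 × 8^5 = 32768
Sum = 6 + 16 + 320 + 1536 + 24576 + 32768
= 59222


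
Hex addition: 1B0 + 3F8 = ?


Align and add column by column (LSB to MSB, each column mod 16 with carry):
  01B0
+ 03F8
  ----
  col 0: 0(0) + 8(8) + 0 (carry in) = 8 → 8(8), carry out 0
  col 1: B(11) + F(15) + 0 (carry in) = 26 → A(10), carry out 1
  col 2: 1(1) + 3(3) + 1 (carry in) = 5 → 5(5), carry out 0
  col 3: 0(0) + 0(0) + 0 (carry in) = 0 → 0(0), carry out 0
Reading digits MSB→LSB: 05A8
Strip leading zeros: 5A8
= 0x5A8


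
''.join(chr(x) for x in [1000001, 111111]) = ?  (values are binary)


Codes (binary): 1000001 111111
Per-code ASCII lookup:
  1000001 = 65  (range 65-90: uppercase, 65 - 65 = 0) → 'A'
  111111 = 63  (special character) → '?'
= 'A?'


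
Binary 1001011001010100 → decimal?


Positional values:
Bit 2: 1 × 2^2 = 4
Bit 4: 1 × 2^4 = 16
Bit 6: 1 × 2^6 = 64
Bit 9: 1 × 2^9 = 512
Bit 10: 1 × 2^10 = 1024
Bit 12: 1 × 2^12 = 4096
Bit 15: 1 × 2^15 = 32768
Sum = 4 + 16 + 64 + 512 + 1024 + 4096 + 32768
= 38484


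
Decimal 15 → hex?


Divide by 16 repeatedly:
15 ÷ 16 = 0 remainder 15 (F)
Reading remainders bottom-up:
= 0xF


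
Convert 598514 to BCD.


Each digit → 4-bit binary:
  5 → 0101
  9 → 1001
  8 → 1000
  5 → 0101
  1 → 0001
  4 → 0100
= 0101 1001 1000 0101 0001 0100


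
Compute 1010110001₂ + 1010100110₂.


Align and add column by column (LSB to MSB, carry propagating):
  01010110001
+ 01010100110
  -----------
  col 0: 1 + 0 + 0 (carry in) = 1 → bit 1, carry out 0
  col 1: 0 + 1 + 0 (carry in) = 1 → bit 1, carry out 0
  col 2: 0 + 1 + 0 (carry in) = 1 → bit 1, carry out 0
  col 3: 0 + 0 + 0 (carry in) = 0 → bit 0, carry out 0
  col 4: 1 + 0 + 0 (carry in) = 1 → bit 1, carry out 0
  col 5: 1 + 1 + 0 (carry in) = 2 → bit 0, carry out 1
  col 6: 0 + 0 + 1 (carry in) = 1 → bit 1, carry out 0
  col 7: 1 + 1 + 0 (carry in) = 2 → bit 0, carry out 1
  col 8: 0 + 0 + 1 (carry in) = 1 → bit 1, carry out 0
  col 9: 1 + 1 + 0 (carry in) = 2 → bit 0, carry out 1
  col 10: 0 + 0 + 1 (carry in) = 1 → bit 1, carry out 0
Reading bits MSB→LSB: 10101010111
Strip leading zeros: 10101010111
= 10101010111


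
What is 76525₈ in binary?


Each octal digit → 3 binary bits:
  7 = 111
  6 = 110
  5 = 101
  2 = 010
  5 = 101
Concatenate: 111 110 101 010 101
= 111110101010101


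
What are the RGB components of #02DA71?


Hex: #02DA71
R = 02₁₆ = 2
G = DA₁₆ = 218
B = 71₁₆ = 113
= RGB(2, 218, 113)


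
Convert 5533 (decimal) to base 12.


Divide by 12 repeatedly:
5533 ÷ 12 = 461 remainder 1
461 ÷ 12 = 38 remainder 5
38 ÷ 12 = 3 remainder 2
3 ÷ 12 = 0 remainder 3
Reading remainders bottom-up:
= 3251


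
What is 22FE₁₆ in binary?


Each hex digit → 4 binary bits:
  2 = 0010
  2 = 0010
  F = 1111
  E = 1110
Concatenate: 0010 0010 1111 1110
= 0010001011111110


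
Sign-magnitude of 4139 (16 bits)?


Sign bit: 0 (positive)
Magnitude: 4139 = 001000000101011
= 0001000000101011


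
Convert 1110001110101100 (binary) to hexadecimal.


Group into 4-bit nibbles: 1110001110101100
  1110 = E
  0011 = 3
  1010 = A
  1100 = C
= 0xE3AC


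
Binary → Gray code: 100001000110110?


Binary: 100001000110110
Gray code: G = B XOR (B >> 1)
B >> 1 = 010000100011011
100001000110110 XOR 010000100011011:
  1 XOR 0 = 1
  0 XOR 1 = 1
  0 XOR 0 = 0
  0 XOR 0 = 0
  0 XOR 0 = 0
  1 XOR 0 = 1
  0 XOR 1 = 1
  0 XOR 0 = 0
  0 XOR 0 = 0
  1 XOR 0 = 1
  1 XOR 1 = 0
  0 XOR 1 = 1
  1 XOR 0 = 1
  1 XOR 1 = 0
  0 XOR 1 = 1
= 110001100101101


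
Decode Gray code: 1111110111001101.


Gray code: 1111110111001101
MSB stays the same: 1
Each subsequent bit = prev_binary XOR current_gray:
  B[1] = 1 XOR 1 = 0
  B[2] = 0 XOR 1 = 1
  B[3] = 1 XOR 1 = 0
  B[4] = 0 XOR 1 = 1
  B[5] = 1 XOR 1 = 0
  B[6] = 0 XOR 0 = 0
  B[7] = 0 XOR 1 = 1
  B[8] = 1 XOR 1 = 0
  B[9] = 0 XOR 1 = 1
  B[10] = 1 XOR 0 = 1
  B[11] = 1 XOR 0 = 1
  B[12] = 1 XOR 1 = 0
  B[13] = 0 XOR 1 = 1
  B[14] = 1 XOR 0 = 1
  B[15] = 1 XOR 1 = 0
= 1010100101110110 (43382 decimal)


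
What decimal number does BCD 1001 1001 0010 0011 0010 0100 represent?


Each 4-bit group → digit:
  1001 → 9
  1001 → 9
  0010 → 2
  0011 → 3
  0010 → 2
  0100 → 4
= 992324


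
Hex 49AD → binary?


Each hex digit → 4 binary bits:
  4 = 0100
  9 = 1001
  A = 1010
  D = 1101
Concatenate: 0100 1001 1010 1101
= 0100100110101101


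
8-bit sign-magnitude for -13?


Sign bit: 1 (negative)
Magnitude: 13 = 0001101
= 10001101


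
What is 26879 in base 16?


Divide by 16 repeatedly:
26879 ÷ 16 = 1679 remainder 15 (F)
1679 ÷ 16 = 104 remainder 15 (F)
104 ÷ 16 = 6 remainder 8 (8)
6 ÷ 16 = 0 remainder 6 (6)
Reading remainders bottom-up:
= 0x68FF


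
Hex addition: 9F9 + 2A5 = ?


Align and add column by column (LSB to MSB, each column mod 16 with carry):
  09F9
+ 02A5
  ----
  col 0: 9(9) + 5(5) + 0 (carry in) = 14 → E(14), carry out 0
  col 1: F(15) + A(10) + 0 (carry in) = 25 → 9(9), carry out 1
  col 2: 9(9) + 2(2) + 1 (carry in) = 12 → C(12), carry out 0
  col 3: 0(0) + 0(0) + 0 (carry in) = 0 → 0(0), carry out 0
Reading digits MSB→LSB: 0C9E
Strip leading zeros: C9E
= 0xC9E


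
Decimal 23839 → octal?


Divide by 8 repeatedly:
23839 ÷ 8 = 2979 remainder 7
2979 ÷ 8 = 372 remainder 3
372 ÷ 8 = 46 remainder 4
46 ÷ 8 = 5 remainder 6
5 ÷ 8 = 0 remainder 5
Reading remainders bottom-up:
= 0o56437


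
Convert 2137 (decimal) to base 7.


Divide by 7 repeatedly:
2137 ÷ 7 = 305 remainder 2
305 ÷ 7 = 43 remainder 4
43 ÷ 7 = 6 remainder 1
6 ÷ 7 = 0 remainder 6
Reading remainders bottom-up:
= 6142


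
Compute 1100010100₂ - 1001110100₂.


Align and subtract column by column (LSB to MSB, borrowing when needed):
  1100010100
- 1001110100
  ----------
  col 0: (0 - 0 borrow-in) - 0 → 0 - 0 = 0, borrow out 0
  col 1: (0 - 0 borrow-in) - 0 → 0 - 0 = 0, borrow out 0
  col 2: (1 - 0 borrow-in) - 1 → 1 - 1 = 0, borrow out 0
  col 3: (0 - 0 borrow-in) - 0 → 0 - 0 = 0, borrow out 0
  col 4: (1 - 0 borrow-in) - 1 → 1 - 1 = 0, borrow out 0
  col 5: (0 - 0 borrow-in) - 1 → borrow from next column: (0+2) - 1 = 1, borrow out 1
  col 6: (0 - 1 borrow-in) - 1 → borrow from next column: (-1+2) - 1 = 0, borrow out 1
  col 7: (0 - 1 borrow-in) - 0 → borrow from next column: (-1+2) - 0 = 1, borrow out 1
  col 8: (1 - 1 borrow-in) - 0 → 0 - 0 = 0, borrow out 0
  col 9: (1 - 0 borrow-in) - 1 → 1 - 1 = 0, borrow out 0
Reading bits MSB→LSB: 0010100000
Strip leading zeros: 10100000
= 10100000


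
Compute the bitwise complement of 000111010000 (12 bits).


Original: 000111010000
Invert all bits:
  bit 0: 0 → 1
  bit 1: 0 → 1
  bit 2: 0 → 1
  bit 3: 1 → 0
  bit 4: 1 → 0
  bit 5: 1 → 0
  bit 6: 0 → 1
  bit 7: 1 → 0
  bit 8: 0 → 1
  bit 9: 0 → 1
  bit 10: 0 → 1
  bit 11: 0 → 1
= 111000101111


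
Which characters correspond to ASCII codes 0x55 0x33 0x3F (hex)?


Codes (hex): 0x55 0x33 0x3F
Per-code ASCII lookup:
  0x55 = 85  (range 65-90: uppercase, 85 - 65 = 20) → 'U'
  0x33 = 51  (range 48-57: digits, 51 - 48 = 3) → '3'
  0x3F = 63  (special character) → '?'
= 'U3?'


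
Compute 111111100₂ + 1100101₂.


Align and add column by column (LSB to MSB, carry propagating):
  0111111100
+ 0001100101
  ----------
  col 0: 0 + 1 + 0 (carry in) = 1 → bit 1, carry out 0
  col 1: 0 + 0 + 0 (carry in) = 0 → bit 0, carry out 0
  col 2: 1 + 1 + 0 (carry in) = 2 → bit 0, carry out 1
  col 3: 1 + 0 + 1 (carry in) = 2 → bit 0, carry out 1
  col 4: 1 + 0 + 1 (carry in) = 2 → bit 0, carry out 1
  col 5: 1 + 1 + 1 (carry in) = 3 → bit 1, carry out 1
  col 6: 1 + 1 + 1 (carry in) = 3 → bit 1, carry out 1
  col 7: 1 + 0 + 1 (carry in) = 2 → bit 0, carry out 1
  col 8: 1 + 0 + 1 (carry in) = 2 → bit 0, carry out 1
  col 9: 0 + 0 + 1 (carry in) = 1 → bit 1, carry out 0
Reading bits MSB→LSB: 1001100001
Strip leading zeros: 1001100001
= 1001100001


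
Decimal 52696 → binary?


Divide by 2 repeatedly:
52696 ÷ 2 = 26348 remainder 0
26348 ÷ 2 = 13174 remainder 0
13174 ÷ 2 = 6587 remainder 0
6587 ÷ 2 = 3293 remainder 1
3293 ÷ 2 = 1646 remainder 1
1646 ÷ 2 = 823 remainder 0
823 ÷ 2 = 411 remainder 1
411 ÷ 2 = 205 remainder 1
205 ÷ 2 = 102 remainder 1
102 ÷ 2 = 51 remainder 0
51 ÷ 2 = 25 remainder 1
25 ÷ 2 = 12 remainder 1
12 ÷ 2 = 6 remainder 0
6 ÷ 2 = 3 remainder 0
3 ÷ 2 = 1 remainder 1
1 ÷ 2 = 0 remainder 1
Reading remainders bottom-up:
= 1100110111011000


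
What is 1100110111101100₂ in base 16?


Group into 4-bit nibbles: 1100110111101100
  1100 = C
  1101 = D
  1110 = E
  1100 = C
= 0xCDEC


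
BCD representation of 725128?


Each digit → 4-bit binary:
  7 → 0111
  2 → 0010
  5 → 0101
  1 → 0001
  2 → 0010
  8 → 1000
= 0111 0010 0101 0001 0010 1000


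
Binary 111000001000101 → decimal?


Positional values:
Bit 0: 1 × 2^0 = 1
Bit 2: 1 × 2^2 = 4
Bit 6: 1 × 2^6 = 64
Bit 12: 1 × 2^12 = 4096
Bit 13: 1 × 2^13 = 8192
Bit 14: 1 × 2^14 = 16384
Sum = 1 + 4 + 64 + 4096 + 8192 + 16384
= 28741


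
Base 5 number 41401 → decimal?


Positional values (base 5):
  1 × 5^0 = 1 × 1 = 1
  0 × 5^1 = 0 × 5 = 0
  4 × 5^2 = 4 × 25 = 100
  1 × 5^3 = 1 × 125 = 125
  4 × 5^4 = 4 × 625 = 2500
Sum = 1 + 0 + 100 + 125 + 2500
= 2726


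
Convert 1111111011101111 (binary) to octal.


Group into 3-bit groups: 001111111011101111
  001 = 1
  111 = 7
  111 = 7
  011 = 3
  101 = 5
  111 = 7
= 0o177357


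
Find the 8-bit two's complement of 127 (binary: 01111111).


Original: 01111111
Step 1 - Invert all bits: 10000000
Step 2 - Add 1: 10000000 + 1
= 10000001 (represents -127)


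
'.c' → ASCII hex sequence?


String: '.c'  (2 characters)
Per-character ASCII lookup:
  '.': special character: '.' = 46 → 0x2E
  'c': lowercase starts at 97: 'c' = 97 + 2 = 99 → 0x63
= 0x2E 0x63


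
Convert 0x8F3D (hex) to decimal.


Positional values:
Position 0: D × 16^0 = 13 × 1 = 13
Position 1: 3 × 16^1 = 3 × 16 = 48
Position 2: F × 16^2 = 15 × 256 = 3840
Position 3: 8 × 16^3 = 8 × 4096 = 32768
Sum = 13 + 48 + 3840 + 32768
= 36669


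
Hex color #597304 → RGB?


Hex: #597304
R = 59₁₆ = 89
G = 73₁₆ = 115
B = 04₁₆ = 4
= RGB(89, 115, 4)


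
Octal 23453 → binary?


Each octal digit → 3 binary bits:
  2 = 010
  3 = 011
  4 = 100
  5 = 101
  3 = 011
Concatenate: 010 011 100 101 011
= 010011100101011


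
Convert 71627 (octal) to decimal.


Positional values:
Position 0: 7 × 8^0 = 7
Position 1: 2 × 8^1 = 16
Position 2: 6 × 8^2 = 384
Position 3: 1 × 8^3 = 512
Position 4: 7 × 8^4 = 28672
Sum = 7 + 16 + 384 + 512 + 28672
= 29591


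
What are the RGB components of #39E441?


Hex: #39E441
R = 39₁₆ = 57
G = E4₁₆ = 228
B = 41₁₆ = 65
= RGB(57, 228, 65)


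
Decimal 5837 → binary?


Divide by 2 repeatedly:
5837 ÷ 2 = 2918 remainder 1
2918 ÷ 2 = 1459 remainder 0
1459 ÷ 2 = 729 remainder 1
729 ÷ 2 = 364 remainder 1
364 ÷ 2 = 182 remainder 0
182 ÷ 2 = 91 remainder 0
91 ÷ 2 = 45 remainder 1
45 ÷ 2 = 22 remainder 1
22 ÷ 2 = 11 remainder 0
11 ÷ 2 = 5 remainder 1
5 ÷ 2 = 2 remainder 1
2 ÷ 2 = 1 remainder 0
1 ÷ 2 = 0 remainder 1
Reading remainders bottom-up:
= 1011011001101


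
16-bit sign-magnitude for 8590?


Sign bit: 0 (positive)
Magnitude: 8590 = 010000110001110
= 0010000110001110


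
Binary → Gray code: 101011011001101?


Binary: 101011011001101
Gray code: G = B XOR (B >> 1)
B >> 1 = 010101101100110
101011011001101 XOR 010101101100110:
  1 XOR 0 = 1
  0 XOR 1 = 1
  1 XOR 0 = 1
  0 XOR 1 = 1
  1 XOR 0 = 1
  1 XOR 1 = 0
  0 XOR 1 = 1
  1 XOR 0 = 1
  1 XOR 1 = 0
  0 XOR 1 = 1
  0 XOR 0 = 0
  1 XOR 0 = 1
  1 XOR 1 = 0
  0 XOR 1 = 1
  1 XOR 0 = 1
= 111110110101011


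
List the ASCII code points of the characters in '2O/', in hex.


String: '2O/'  (3 characters)
Per-character ASCII lookup:
  '2': digits start at 48: '2' = 48 + 2 = 50 → 0x32
  'O': uppercase starts at 65: 'O' = 65 + 14 = 79 → 0x4F
  '/': special character: '/' = 47 → 0x2F
= 0x32 0x4F 0x2F


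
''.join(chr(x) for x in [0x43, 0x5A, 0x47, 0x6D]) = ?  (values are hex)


Codes (hex): 0x43 0x5A 0x47 0x6D
Per-code ASCII lookup:
  0x43 = 67  (range 65-90: uppercase, 67 - 65 = 2) → 'C'
  0x5A = 90  (range 65-90: uppercase, 90 - 65 = 25) → 'Z'
  0x47 = 71  (range 65-90: uppercase, 71 - 65 = 6) → 'G'
  0x6D = 109  (range 97-122: lowercase, 109 - 97 = 12) → 'm'
= 'CZGm'


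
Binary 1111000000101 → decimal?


Positional values:
Bit 0: 1 × 2^0 = 1
Bit 2: 1 × 2^2 = 4
Bit 9: 1 × 2^9 = 512
Bit 10: 1 × 2^10 = 1024
Bit 11: 1 × 2^11 = 2048
Bit 12: 1 × 2^12 = 4096
Sum = 1 + 4 + 512 + 1024 + 2048 + 4096
= 7685


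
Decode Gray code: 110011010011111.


Gray code: 110011010011111
MSB stays the same: 1
Each subsequent bit = prev_binary XOR current_gray:
  B[1] = 1 XOR 1 = 0
  B[2] = 0 XOR 0 = 0
  B[3] = 0 XOR 0 = 0
  B[4] = 0 XOR 1 = 1
  B[5] = 1 XOR 1 = 0
  B[6] = 0 XOR 0 = 0
  B[7] = 0 XOR 1 = 1
  B[8] = 1 XOR 0 = 1
  B[9] = 1 XOR 0 = 1
  B[10] = 1 XOR 1 = 0
  B[11] = 0 XOR 1 = 1
  B[12] = 1 XOR 1 = 0
  B[13] = 0 XOR 1 = 1
  B[14] = 1 XOR 1 = 0
= 100010011101010 (17642 decimal)


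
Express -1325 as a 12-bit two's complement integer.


Original: 010100101101
Step 1 - Invert all bits: 101011010010
Step 2 - Add 1: 101011010010 + 1
= 101011010011 (represents -1325)


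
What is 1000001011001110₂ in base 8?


Group into 3-bit groups: 001000001011001110
  001 = 1
  000 = 0
  001 = 1
  011 = 3
  001 = 1
  110 = 6
= 0o101316


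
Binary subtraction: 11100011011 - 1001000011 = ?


Align and subtract column by column (LSB to MSB, borrowing when needed):
  11100011011
- 01001000011
  -----------
  col 0: (1 - 0 borrow-in) - 1 → 1 - 1 = 0, borrow out 0
  col 1: (1 - 0 borrow-in) - 1 → 1 - 1 = 0, borrow out 0
  col 2: (0 - 0 borrow-in) - 0 → 0 - 0 = 0, borrow out 0
  col 3: (1 - 0 borrow-in) - 0 → 1 - 0 = 1, borrow out 0
  col 4: (1 - 0 borrow-in) - 0 → 1 - 0 = 1, borrow out 0
  col 5: (0 - 0 borrow-in) - 0 → 0 - 0 = 0, borrow out 0
  col 6: (0 - 0 borrow-in) - 1 → borrow from next column: (0+2) - 1 = 1, borrow out 1
  col 7: (0 - 1 borrow-in) - 0 → borrow from next column: (-1+2) - 0 = 1, borrow out 1
  col 8: (1 - 1 borrow-in) - 0 → 0 - 0 = 0, borrow out 0
  col 9: (1 - 0 borrow-in) - 1 → 1 - 1 = 0, borrow out 0
  col 10: (1 - 0 borrow-in) - 0 → 1 - 0 = 1, borrow out 0
Reading bits MSB→LSB: 10011011000
Strip leading zeros: 10011011000
= 10011011000


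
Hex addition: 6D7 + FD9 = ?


Align and add column by column (LSB to MSB, each column mod 16 with carry):
  06D7
+ 0FD9
  ----
  col 0: 7(7) + 9(9) + 0 (carry in) = 16 → 0(0), carry out 1
  col 1: D(13) + D(13) + 1 (carry in) = 27 → B(11), carry out 1
  col 2: 6(6) + F(15) + 1 (carry in) = 22 → 6(6), carry out 1
  col 3: 0(0) + 0(0) + 1 (carry in) = 1 → 1(1), carry out 0
Reading digits MSB→LSB: 16B0
Strip leading zeros: 16B0
= 0x16B0


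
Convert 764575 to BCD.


Each digit → 4-bit binary:
  7 → 0111
  6 → 0110
  4 → 0100
  5 → 0101
  7 → 0111
  5 → 0101
= 0111 0110 0100 0101 0111 0101


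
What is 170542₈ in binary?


Each octal digit → 3 binary bits:
  1 = 001
  7 = 111
  0 = 000
  5 = 101
  4 = 100
  2 = 010
Concatenate: 001 111 000 101 100 010
= 001111000101100010


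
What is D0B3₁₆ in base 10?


Positional values:
Position 0: 3 × 16^0 = 3 × 1 = 3
Position 1: B × 16^1 = 11 × 16 = 176
Position 2: 0 × 16^2 = 0 × 256 = 0
Position 3: D × 16^3 = 13 × 4096 = 53248
Sum = 3 + 176 + 0 + 53248
= 53427


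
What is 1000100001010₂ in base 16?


Group into 4-bit nibbles: 0001000100001010
  0001 = 1
  0001 = 1
  0000 = 0
  1010 = A
= 0x110A


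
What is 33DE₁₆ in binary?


Each hex digit → 4 binary bits:
  3 = 0011
  3 = 0011
  D = 1101
  E = 1110
Concatenate: 0011 0011 1101 1110
= 0011001111011110


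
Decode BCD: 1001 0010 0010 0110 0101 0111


Each 4-bit group → digit:
  1001 → 9
  0010 → 2
  0010 → 2
  0110 → 6
  0101 → 5
  0111 → 7
= 922657


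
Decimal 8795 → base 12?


Divide by 12 repeatedly:
8795 ÷ 12 = 732 remainder 11
732 ÷ 12 = 61 remainder 0
61 ÷ 12 = 5 remainder 1
5 ÷ 12 = 0 remainder 5
Reading remainders bottom-up:
= 510B


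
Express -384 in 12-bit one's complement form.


Original: 000110000000
Invert all bits:
  bit 0: 0 → 1
  bit 1: 0 → 1
  bit 2: 0 → 1
  bit 3: 1 → 0
  bit 4: 1 → 0
  bit 5: 0 → 1
  bit 6: 0 → 1
  bit 7: 0 → 1
  bit 8: 0 → 1
  bit 9: 0 → 1
  bit 10: 0 → 1
  bit 11: 0 → 1
= 111001111111


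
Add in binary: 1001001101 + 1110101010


Align and add column by column (LSB to MSB, carry propagating):
  01001001101
+ 01110101010
  -----------
  col 0: 1 + 0 + 0 (carry in) = 1 → bit 1, carry out 0
  col 1: 0 + 1 + 0 (carry in) = 1 → bit 1, carry out 0
  col 2: 1 + 0 + 0 (carry in) = 1 → bit 1, carry out 0
  col 3: 1 + 1 + 0 (carry in) = 2 → bit 0, carry out 1
  col 4: 0 + 0 + 1 (carry in) = 1 → bit 1, carry out 0
  col 5: 0 + 1 + 0 (carry in) = 1 → bit 1, carry out 0
  col 6: 1 + 0 + 0 (carry in) = 1 → bit 1, carry out 0
  col 7: 0 + 1 + 0 (carry in) = 1 → bit 1, carry out 0
  col 8: 0 + 1 + 0 (carry in) = 1 → bit 1, carry out 0
  col 9: 1 + 1 + 0 (carry in) = 2 → bit 0, carry out 1
  col 10: 0 + 0 + 1 (carry in) = 1 → bit 1, carry out 0
Reading bits MSB→LSB: 10111110111
Strip leading zeros: 10111110111
= 10111110111


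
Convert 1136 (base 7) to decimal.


Positional values (base 7):
  6 × 7^0 = 6 × 1 = 6
  3 × 7^1 = 3 × 7 = 21
  1 × 7^2 = 1 × 49 = 49
  1 × 7^3 = 1 × 343 = 343
Sum = 6 + 21 + 49 + 343
= 419


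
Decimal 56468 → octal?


Divide by 8 repeatedly:
56468 ÷ 8 = 7058 remainder 4
7058 ÷ 8 = 882 remainder 2
882 ÷ 8 = 110 remainder 2
110 ÷ 8 = 13 remainder 6
13 ÷ 8 = 1 remainder 5
1 ÷ 8 = 0 remainder 1
Reading remainders bottom-up:
= 0o156224


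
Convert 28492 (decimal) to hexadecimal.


Divide by 16 repeatedly:
28492 ÷ 16 = 1780 remainder 12 (C)
1780 ÷ 16 = 111 remainder 4 (4)
111 ÷ 16 = 6 remainder 15 (F)
6 ÷ 16 = 0 remainder 6 (6)
Reading remainders bottom-up:
= 0x6F4C


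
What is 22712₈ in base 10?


Positional values:
Position 0: 2 × 8^0 = 2
Position 1: 1 × 8^1 = 8
Position 2: 7 × 8^2 = 448
Position 3: 2 × 8^3 = 1024
Position 4: 2 × 8^4 = 8192
Sum = 2 + 8 + 448 + 1024 + 8192
= 9674


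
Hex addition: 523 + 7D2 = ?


Align and add column by column (LSB to MSB, each column mod 16 with carry):
  0523
+ 07D2
  ----
  col 0: 3(3) + 2(2) + 0 (carry in) = 5 → 5(5), carry out 0
  col 1: 2(2) + D(13) + 0 (carry in) = 15 → F(15), carry out 0
  col 2: 5(5) + 7(7) + 0 (carry in) = 12 → C(12), carry out 0
  col 3: 0(0) + 0(0) + 0 (carry in) = 0 → 0(0), carry out 0
Reading digits MSB→LSB: 0CF5
Strip leading zeros: CF5
= 0xCF5


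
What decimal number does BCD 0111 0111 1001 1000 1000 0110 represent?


Each 4-bit group → digit:
  0111 → 7
  0111 → 7
  1001 → 9
  1000 → 8
  1000 → 8
  0110 → 6
= 779886


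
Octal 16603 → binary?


Each octal digit → 3 binary bits:
  1 = 001
  6 = 110
  6 = 110
  0 = 000
  3 = 011
Concatenate: 001 110 110 000 011
= 001110110000011


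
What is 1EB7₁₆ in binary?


Each hex digit → 4 binary bits:
  1 = 0001
  E = 1110
  B = 1011
  7 = 0111
Concatenate: 0001 1110 1011 0111
= 0001111010110111


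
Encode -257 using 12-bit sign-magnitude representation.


Sign bit: 1 (negative)
Magnitude: 257 = 00100000001
= 100100000001


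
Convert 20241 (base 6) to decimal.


Positional values (base 6):
  1 × 6^0 = 1 × 1 = 1
  4 × 6^1 = 4 × 6 = 24
  2 × 6^2 = 2 × 36 = 72
  0 × 6^3 = 0 × 216 = 0
  2 × 6^4 = 2 × 1296 = 2592
Sum = 1 + 24 + 72 + 0 + 2592
= 2689


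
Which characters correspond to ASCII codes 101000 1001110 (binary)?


Codes (binary): 101000 1001110
Per-code ASCII lookup:
  101000 = 40  (special character) → '('
  1001110 = 78  (range 65-90: uppercase, 78 - 65 = 13) → 'N'
= '(N'


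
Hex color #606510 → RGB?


Hex: #606510
R = 60₁₆ = 96
G = 65₁₆ = 101
B = 10₁₆ = 16
= RGB(96, 101, 16)


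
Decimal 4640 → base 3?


Divide by 3 repeatedly:
4640 ÷ 3 = 1546 remainder 2
1546 ÷ 3 = 515 remainder 1
515 ÷ 3 = 171 remainder 2
171 ÷ 3 = 57 remainder 0
57 ÷ 3 = 19 remainder 0
19 ÷ 3 = 6 remainder 1
6 ÷ 3 = 2 remainder 0
2 ÷ 3 = 0 remainder 2
Reading remainders bottom-up:
= 20100212
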